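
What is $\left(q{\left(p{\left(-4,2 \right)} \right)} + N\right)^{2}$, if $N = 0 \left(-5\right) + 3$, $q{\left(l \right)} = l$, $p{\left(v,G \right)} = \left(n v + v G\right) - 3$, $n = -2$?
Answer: $0$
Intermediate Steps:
$p{\left(v,G \right)} = -3 - 2 v + G v$ ($p{\left(v,G \right)} = \left(- 2 v + v G\right) - 3 = \left(- 2 v + G v\right) - 3 = -3 - 2 v + G v$)
$N = 3$ ($N = 0 + 3 = 3$)
$\left(q{\left(p{\left(-4,2 \right)} \right)} + N\right)^{2} = \left(\left(-3 - -8 + 2 \left(-4\right)\right) + 3\right)^{2} = \left(\left(-3 + 8 - 8\right) + 3\right)^{2} = \left(-3 + 3\right)^{2} = 0^{2} = 0$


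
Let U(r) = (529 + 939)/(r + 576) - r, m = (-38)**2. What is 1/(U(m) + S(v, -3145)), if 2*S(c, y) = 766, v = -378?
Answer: -505/535438 ≈ -0.00094315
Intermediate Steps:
S(c, y) = 383 (S(c, y) = (1/2)*766 = 383)
m = 1444
U(r) = -r + 1468/(576 + r) (U(r) = 1468/(576 + r) - r = -r + 1468/(576 + r))
1/(U(m) + S(v, -3145)) = 1/((1468 - 1*1444**2 - 576*1444)/(576 + 1444) + 383) = 1/((1468 - 1*2085136 - 831744)/2020 + 383) = 1/((1468 - 2085136 - 831744)/2020 + 383) = 1/((1/2020)*(-2915412) + 383) = 1/(-728853/505 + 383) = 1/(-535438/505) = -505/535438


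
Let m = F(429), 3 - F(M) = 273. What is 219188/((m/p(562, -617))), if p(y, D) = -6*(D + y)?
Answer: -2411068/9 ≈ -2.6790e+5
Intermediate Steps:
F(M) = -270 (F(M) = 3 - 1*273 = 3 - 273 = -270)
p(y, D) = -6*D - 6*y
m = -270
219188/((m/p(562, -617))) = 219188/((-270/(-6*(-617) - 6*562))) = 219188/((-270/(3702 - 3372))) = 219188/((-270/330)) = 219188/((-270*1/330)) = 219188/(-9/11) = 219188*(-11/9) = -2411068/9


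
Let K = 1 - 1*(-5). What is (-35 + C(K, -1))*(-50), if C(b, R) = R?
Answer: 1800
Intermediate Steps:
K = 6 (K = 1 + 5 = 6)
(-35 + C(K, -1))*(-50) = (-35 - 1)*(-50) = -36*(-50) = 1800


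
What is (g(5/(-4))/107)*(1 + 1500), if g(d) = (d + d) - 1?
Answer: -10507/214 ≈ -49.098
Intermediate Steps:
g(d) = -1 + 2*d (g(d) = 2*d - 1 = -1 + 2*d)
(g(5/(-4))/107)*(1 + 1500) = ((-1 + 2*(5/(-4)))/107)*(1 + 1500) = ((-1 + 2*(5*(-¼)))/107)*1501 = ((-1 + 2*(-5/4))/107)*1501 = ((-1 - 5/2)/107)*1501 = ((1/107)*(-7/2))*1501 = -7/214*1501 = -10507/214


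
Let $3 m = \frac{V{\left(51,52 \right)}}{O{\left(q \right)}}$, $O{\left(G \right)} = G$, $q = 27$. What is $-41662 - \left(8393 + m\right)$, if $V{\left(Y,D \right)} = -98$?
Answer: $- \frac{4054357}{81} \approx -50054.0$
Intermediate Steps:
$m = - \frac{98}{81}$ ($m = \frac{\left(-98\right) \frac{1}{27}}{3} = \frac{1}{3} \left(- \frac{98}{27}\right) = - \frac{98}{81} \approx -1.2099$)
$-41662 - \left(8393 + m\right) = -41662 - \left(8393 - \frac{98}{81}\right) = -41662 - \frac{679735}{81} = - \frac{4054357}{81}$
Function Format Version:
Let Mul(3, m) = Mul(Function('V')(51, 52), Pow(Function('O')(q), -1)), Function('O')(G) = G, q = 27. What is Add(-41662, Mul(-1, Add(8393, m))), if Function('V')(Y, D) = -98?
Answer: Rational(-4054357, 81) ≈ -50054.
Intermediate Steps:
m = Rational(-98, 81) (m = Mul(Rational(1, 3), Mul(-98, Pow(27, -1))) = Mul(Rational(1, 3), Mul(-98, Rational(1, 27))) = Mul(Rational(1, 3), Rational(-98, 27)) = Rational(-98, 81) ≈ -1.2099)
Add(-41662, Mul(-1, Add(8393, m))) = Add(-41662, Mul(-1, Add(8393, Rational(-98, 81)))) = Add(-41662, Mul(-1, Rational(679735, 81))) = Add(-41662, Rational(-679735, 81)) = Rational(-4054357, 81)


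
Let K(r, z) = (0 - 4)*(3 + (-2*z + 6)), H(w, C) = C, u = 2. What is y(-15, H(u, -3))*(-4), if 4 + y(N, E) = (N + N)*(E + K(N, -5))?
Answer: -9464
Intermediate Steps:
K(r, z) = -36 + 8*z (K(r, z) = -4*(3 + (6 - 2*z)) = -4*(9 - 2*z) = -36 + 8*z)
y(N, E) = -4 + 2*N*(-76 + E) (y(N, E) = -4 + (N + N)*(E + (-36 + 8*(-5))) = -4 + (2*N)*(E + (-36 - 40)) = -4 + (2*N)*(E - 76) = -4 + (2*N)*(-76 + E) = -4 + 2*N*(-76 + E))
y(-15, H(u, -3))*(-4) = (-4 - 152*(-15) + 2*(-3)*(-15))*(-4) = (-4 + 2280 + 90)*(-4) = 2366*(-4) = -9464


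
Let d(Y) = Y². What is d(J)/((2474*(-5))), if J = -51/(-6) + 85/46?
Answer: -28322/3271865 ≈ -0.0086562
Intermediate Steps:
J = 238/23 (J = -51*(-⅙) + 85*(1/46) = 17/2 + 85/46 = 238/23 ≈ 10.348)
d(J)/((2474*(-5))) = (238/23)²/((2474*(-5))) = (56644/529)/(-12370) = (56644/529)*(-1/12370) = -28322/3271865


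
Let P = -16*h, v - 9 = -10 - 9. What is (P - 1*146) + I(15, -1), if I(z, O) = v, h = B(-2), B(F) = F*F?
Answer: -220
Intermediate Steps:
B(F) = F²
h = 4 (h = (-2)² = 4)
v = -10 (v = 9 + (-10 - 9) = 9 - 19 = -10)
I(z, O) = -10
P = -64 (P = -16*4 = -64)
(P - 1*146) + I(15, -1) = (-64 - 1*146) - 10 = (-64 - 146) - 10 = -210 - 10 = -220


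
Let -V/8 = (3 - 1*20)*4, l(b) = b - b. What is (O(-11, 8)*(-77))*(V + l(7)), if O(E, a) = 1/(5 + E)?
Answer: 20944/3 ≈ 6981.3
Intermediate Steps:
l(b) = 0
V = 544 (V = -8*(3 - 1*20)*4 = -8*(3 - 20)*4 = -(-136)*4 = -8*(-68) = 544)
(O(-11, 8)*(-77))*(V + l(7)) = (-77/(5 - 11))*(544 + 0) = (-77/(-6))*544 = -⅙*(-77)*544 = (77/6)*544 = 20944/3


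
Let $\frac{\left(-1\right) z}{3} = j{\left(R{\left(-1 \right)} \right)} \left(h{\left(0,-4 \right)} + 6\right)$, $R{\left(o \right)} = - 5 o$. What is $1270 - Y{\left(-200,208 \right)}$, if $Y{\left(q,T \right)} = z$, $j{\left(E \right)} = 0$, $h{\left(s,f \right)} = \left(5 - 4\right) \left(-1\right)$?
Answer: $1270$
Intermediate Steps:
$h{\left(s,f \right)} = -1$ ($h{\left(s,f \right)} = 1 \left(-1\right) = -1$)
$z = 0$ ($z = - 3 \cdot 0 \left(-1 + 6\right) = - 3 \cdot 0 \cdot 5 = \left(-3\right) 0 = 0$)
$Y{\left(q,T \right)} = 0$
$1270 - Y{\left(-200,208 \right)} = 1270 - 0 = 1270 + 0 = 1270$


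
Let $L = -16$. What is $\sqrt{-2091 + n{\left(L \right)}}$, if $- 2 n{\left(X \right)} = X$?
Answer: $i \sqrt{2083} \approx 45.64 i$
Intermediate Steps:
$n{\left(X \right)} = - \frac{X}{2}$
$\sqrt{-2091 + n{\left(L \right)}} = \sqrt{-2091 - -8} = \sqrt{-2091 + 8} = \sqrt{-2083} = i \sqrt{2083}$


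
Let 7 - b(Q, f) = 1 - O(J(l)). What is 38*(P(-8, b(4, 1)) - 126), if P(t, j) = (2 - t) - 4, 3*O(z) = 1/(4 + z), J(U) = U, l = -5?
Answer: -4560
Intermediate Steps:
O(z) = 1/(3*(4 + z))
b(Q, f) = 17/3 (b(Q, f) = 7 - (1 - 1/(3*(4 - 5))) = 7 - (1 - 1/(3*(-1))) = 7 - (1 - (-1)/3) = 7 - (1 - 1*(-1/3)) = 7 - (1 + 1/3) = 7 - 1*4/3 = 7 - 4/3 = 17/3)
P(t, j) = -2 - t
38*(P(-8, b(4, 1)) - 126) = 38*((-2 - 1*(-8)) - 126) = 38*((-2 + 8) - 126) = 38*(6 - 126) = 38*(-120) = -4560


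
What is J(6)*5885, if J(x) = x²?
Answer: 211860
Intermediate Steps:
J(6)*5885 = 6²*5885 = 36*5885 = 211860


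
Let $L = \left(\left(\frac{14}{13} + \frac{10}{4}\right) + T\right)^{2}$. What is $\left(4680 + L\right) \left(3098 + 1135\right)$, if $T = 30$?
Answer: $\frac{16617949497}{676} \approx 2.4583 \cdot 10^{7}$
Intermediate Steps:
$L = \frac{762129}{676}$ ($L = \left(\left(\frac{14}{13} + \frac{10}{4}\right) + 30\right)^{2} = \left(\left(14 \cdot \frac{1}{13} + 10 \cdot \frac{1}{4}\right) + 30\right)^{2} = \left(\left(\frac{14}{13} + \frac{5}{2}\right) + 30\right)^{2} = \left(\frac{93}{26} + 30\right)^{2} = \left(\frac{873}{26}\right)^{2} = \frac{762129}{676} \approx 1127.4$)
$\left(4680 + L\right) \left(3098 + 1135\right) = \left(4680 + \frac{762129}{676}\right) \left(3098 + 1135\right) = \frac{3925809}{676} \cdot 4233 = \frac{16617949497}{676}$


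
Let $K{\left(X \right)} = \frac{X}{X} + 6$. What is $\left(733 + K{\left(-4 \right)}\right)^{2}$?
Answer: $547600$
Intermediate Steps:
$K{\left(X \right)} = 7$ ($K{\left(X \right)} = 1 + 6 = 7$)
$\left(733 + K{\left(-4 \right)}\right)^{2} = \left(733 + 7\right)^{2} = 740^{2} = 547600$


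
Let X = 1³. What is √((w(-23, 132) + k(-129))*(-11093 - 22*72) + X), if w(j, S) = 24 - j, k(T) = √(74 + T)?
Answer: √(-595818 - 12677*I*√55) ≈ 60.712 - 774.28*I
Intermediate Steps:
X = 1
√((w(-23, 132) + k(-129))*(-11093 - 22*72) + X) = √(((24 - 1*(-23)) + √(74 - 129))*(-11093 - 22*72) + 1) = √(((24 + 23) + √(-55))*(-11093 - 1584) + 1) = √((47 + I*√55)*(-12677) + 1) = √((-595819 - 12677*I*√55) + 1) = √(-595818 - 12677*I*√55)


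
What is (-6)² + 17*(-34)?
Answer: -542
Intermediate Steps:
(-6)² + 17*(-34) = 36 - 578 = -542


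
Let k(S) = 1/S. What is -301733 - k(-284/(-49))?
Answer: -85692221/284 ≈ -3.0173e+5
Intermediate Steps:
-301733 - k(-284/(-49)) = -301733 - 1/((-284/(-49))) = -301733 - 1/((-284*(-1/49))) = -301733 - 1/284/49 = -301733 - 1*49/284 = -301733 - 49/284 = -85692221/284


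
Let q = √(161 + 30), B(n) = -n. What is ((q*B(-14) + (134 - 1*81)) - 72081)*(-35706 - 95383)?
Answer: 9442078492 - 1835246*√191 ≈ 9.4167e+9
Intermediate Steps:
q = √191 ≈ 13.820
((q*B(-14) + (134 - 1*81)) - 72081)*(-35706 - 95383) = ((√191*(-1*(-14)) + (134 - 1*81)) - 72081)*(-35706 - 95383) = ((√191*14 + (134 - 81)) - 72081)*(-131089) = ((14*√191 + 53) - 72081)*(-131089) = ((53 + 14*√191) - 72081)*(-131089) = (-72028 + 14*√191)*(-131089) = 9442078492 - 1835246*√191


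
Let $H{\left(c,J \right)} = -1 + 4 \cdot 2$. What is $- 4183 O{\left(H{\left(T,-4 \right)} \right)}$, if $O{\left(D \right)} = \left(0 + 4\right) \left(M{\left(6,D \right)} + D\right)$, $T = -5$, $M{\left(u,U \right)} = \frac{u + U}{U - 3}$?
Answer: $-171503$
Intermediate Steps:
$M{\left(u,U \right)} = \frac{U + u}{-3 + U}$
$H{\left(c,J \right)} = 7$ ($H{\left(c,J \right)} = -1 + 8 = 7$)
$O{\left(D \right)} = 4 D + \frac{4 \left(6 + D\right)}{-3 + D}$ ($O{\left(D \right)} = \left(0 + 4\right) \left(\frac{D + 6}{-3 + D} + D\right) = 4 \left(\frac{6 + D}{-3 + D} + D\right) = 4 \left(D + \frac{6 + D}{-3 + D}\right) = 4 D + \frac{4 \left(6 + D\right)}{-3 + D}$)
$- 4183 O{\left(H{\left(T,-4 \right)} \right)} = - 4183 \frac{4 \left(6 + 7^{2} - 14\right)}{-3 + 7} = - 4183 \frac{4 \left(6 + 49 - 14\right)}{4} = - 4183 \cdot 4 \cdot \frac{1}{4} \cdot 41 = \left(-4183\right) 41 = -171503$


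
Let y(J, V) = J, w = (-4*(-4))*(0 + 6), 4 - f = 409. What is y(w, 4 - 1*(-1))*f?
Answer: -38880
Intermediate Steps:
f = -405 (f = 4 - 1*409 = 4 - 409 = -405)
w = 96 (w = 16*6 = 96)
y(w, 4 - 1*(-1))*f = 96*(-405) = -38880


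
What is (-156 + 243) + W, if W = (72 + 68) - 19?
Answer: 208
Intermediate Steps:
W = 121 (W = 140 - 19 = 121)
(-156 + 243) + W = (-156 + 243) + 121 = 87 + 121 = 208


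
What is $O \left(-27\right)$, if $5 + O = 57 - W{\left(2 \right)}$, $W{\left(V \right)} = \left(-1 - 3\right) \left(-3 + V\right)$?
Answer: $-1296$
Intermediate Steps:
$W{\left(V \right)} = 12 - 4 V$ ($W{\left(V \right)} = - 4 \left(-3 + V\right) = 12 - 4 V$)
$O = 48$ ($O = -5 + \left(57 - \left(12 - 8\right)\right) = -5 + \left(57 - 4\right) = -5 + 53 = 48$)
$O \left(-27\right) = 48 \left(-27\right) = -1296$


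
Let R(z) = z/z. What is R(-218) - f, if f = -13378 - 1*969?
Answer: 14348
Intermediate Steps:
R(z) = 1
f = -14347 (f = -13378 - 969 = -14347)
R(-218) - f = 1 - 1*(-14347) = 1 + 14347 = 14348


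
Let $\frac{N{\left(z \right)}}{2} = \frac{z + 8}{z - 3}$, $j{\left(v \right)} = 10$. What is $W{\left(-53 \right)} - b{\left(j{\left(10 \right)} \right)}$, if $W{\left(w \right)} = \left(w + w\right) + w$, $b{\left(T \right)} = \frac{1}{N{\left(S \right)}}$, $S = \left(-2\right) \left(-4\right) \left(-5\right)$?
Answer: $- \frac{10219}{64} \approx -159.67$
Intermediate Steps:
$S = -40$ ($S = 8 \left(-5\right) = -40$)
$N{\left(z \right)} = \frac{2 \left(8 + z\right)}{-3 + z}$ ($N{\left(z \right)} = 2 \frac{z + 8}{z - 3} = 2 \frac{8 + z}{-3 + z} = \frac{2 \left(8 + z\right)}{-3 + z}$)
$b{\left(T \right)} = \frac{43}{64}$ ($b{\left(T \right)} = \frac{1}{2 \frac{1}{-3 - 40} \left(8 - 40\right)} = \frac{1}{2 \frac{1}{-43} \left(-32\right)} = \frac{1}{2 \left(- \frac{1}{43}\right) \left(-32\right)} = \frac{1}{\frac{64}{43}} = \frac{43}{64}$)
$W{\left(w \right)} = 3 w$ ($W{\left(w \right)} = 2 w + w = 3 w$)
$W{\left(-53 \right)} - b{\left(j{\left(10 \right)} \right)} = 3 \left(-53\right) - \frac{43}{64} = -159 - \frac{43}{64} = - \frac{10219}{64}$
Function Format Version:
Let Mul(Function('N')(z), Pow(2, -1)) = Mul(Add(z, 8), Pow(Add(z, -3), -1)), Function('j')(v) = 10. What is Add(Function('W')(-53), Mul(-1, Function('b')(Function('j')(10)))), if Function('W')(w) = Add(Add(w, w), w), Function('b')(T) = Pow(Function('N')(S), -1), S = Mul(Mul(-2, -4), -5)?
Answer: Rational(-10219, 64) ≈ -159.67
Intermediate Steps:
S = -40 (S = Mul(8, -5) = -40)
Function('N')(z) = Mul(2, Pow(Add(-3, z), -1), Add(8, z)) (Function('N')(z) = Mul(2, Mul(Add(z, 8), Pow(Add(z, -3), -1))) = Mul(2, Mul(Add(8, z), Pow(Add(-3, z), -1))) = Mul(2, Mul(Pow(Add(-3, z), -1), Add(8, z))) = Mul(2, Pow(Add(-3, z), -1), Add(8, z)))
Function('b')(T) = Rational(43, 64) (Function('b')(T) = Pow(Mul(2, Pow(Add(-3, -40), -1), Add(8, -40)), -1) = Pow(Mul(2, Pow(-43, -1), -32), -1) = Pow(Mul(2, Rational(-1, 43), -32), -1) = Pow(Rational(64, 43), -1) = Rational(43, 64))
Function('W')(w) = Mul(3, w) (Function('W')(w) = Add(Mul(2, w), w) = Mul(3, w))
Add(Function('W')(-53), Mul(-1, Function('b')(Function('j')(10)))) = Add(Mul(3, -53), Mul(-1, Rational(43, 64))) = Add(-159, Rational(-43, 64)) = Rational(-10219, 64)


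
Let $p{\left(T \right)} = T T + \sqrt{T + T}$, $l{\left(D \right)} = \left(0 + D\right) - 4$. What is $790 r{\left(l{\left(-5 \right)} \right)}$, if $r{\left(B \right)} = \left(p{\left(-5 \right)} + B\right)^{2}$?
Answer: $194340 + 25280 i \sqrt{10} \approx 1.9434 \cdot 10^{5} + 79942.0 i$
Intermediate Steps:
$l{\left(D \right)} = -4 + D$ ($l{\left(D \right)} = D - 4 = -4 + D$)
$p{\left(T \right)} = T^{2} + \sqrt{2} \sqrt{T}$ ($p{\left(T \right)} = T^{2} + \sqrt{2 T} = T^{2} + \sqrt{2} \sqrt{T}$)
$r{\left(B \right)} = \left(25 + B + i \sqrt{10}\right)^{2}$ ($r{\left(B \right)} = \left(\left(\left(-5\right)^{2} + \sqrt{2} \sqrt{-5}\right) + B\right)^{2} = \left(\left(25 + \sqrt{2} i \sqrt{5}\right) + B\right)^{2} = \left(\left(25 + i \sqrt{10}\right) + B\right)^{2} = \left(25 + B + i \sqrt{10}\right)^{2}$)
$790 r{\left(l{\left(-5 \right)} \right)} = 790 \left(25 - 9 + i \sqrt{10}\right)^{2} = 790 \left(16 + i \sqrt{10}\right)^{2}$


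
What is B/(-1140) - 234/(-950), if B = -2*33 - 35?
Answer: 1909/5700 ≈ 0.33491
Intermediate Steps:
B = -101 (B = -66 - 35 = -101)
B/(-1140) - 234/(-950) = -101/(-1140) - 234/(-950) = -101*(-1/1140) - 234*(-1/950) = 101/1140 + 117/475 = 1909/5700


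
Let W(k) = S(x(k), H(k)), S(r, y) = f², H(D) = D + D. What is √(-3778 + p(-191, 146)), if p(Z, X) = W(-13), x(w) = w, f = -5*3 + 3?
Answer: I*√3634 ≈ 60.283*I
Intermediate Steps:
f = -12 (f = -15 + 3 = -12)
H(D) = 2*D
S(r, y) = 144 (S(r, y) = (-12)² = 144)
W(k) = 144
p(Z, X) = 144
√(-3778 + p(-191, 146)) = √(-3778 + 144) = √(-3634) = I*√3634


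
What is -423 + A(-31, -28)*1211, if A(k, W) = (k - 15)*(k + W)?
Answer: 3286231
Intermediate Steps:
A(k, W) = (-15 + k)*(W + k)
-423 + A(-31, -28)*1211 = -423 + ((-31)² - 15*(-28) - 15*(-31) - 28*(-31))*1211 = -423 + (961 + 420 + 465 + 868)*1211 = -423 + 2714*1211 = -423 + 3286654 = 3286231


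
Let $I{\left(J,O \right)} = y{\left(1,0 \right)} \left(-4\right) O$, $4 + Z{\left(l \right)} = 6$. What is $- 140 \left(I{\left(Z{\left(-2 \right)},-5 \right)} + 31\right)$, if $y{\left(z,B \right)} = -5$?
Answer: $9660$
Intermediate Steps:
$Z{\left(l \right)} = 2$ ($Z{\left(l \right)} = -4 + 6 = 2$)
$I{\left(J,O \right)} = 20 O$ ($I{\left(J,O \right)} = \left(-5\right) \left(-4\right) O = 20 O$)
$- 140 \left(I{\left(Z{\left(-2 \right)},-5 \right)} + 31\right) = - 140 \left(20 \left(-5\right) + 31\right) = - 140 \left(-100 + 31\right) = \left(-140\right) \left(-69\right) = 9660$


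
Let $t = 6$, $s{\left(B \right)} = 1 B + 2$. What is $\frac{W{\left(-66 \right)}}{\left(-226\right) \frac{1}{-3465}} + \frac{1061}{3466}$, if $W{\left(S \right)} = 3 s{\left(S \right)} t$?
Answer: $- \frac{6917461547}{391658} \approx -17662.0$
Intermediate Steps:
$s{\left(B \right)} = 2 + B$ ($s{\left(B \right)} = B + 2 = 2 + B$)
$W{\left(S \right)} = 36 + 18 S$ ($W{\left(S \right)} = 3 \left(2 + S\right) 6 = \left(6 + 3 S\right) 6 = 36 + 18 S$)
$\frac{W{\left(-66 \right)}}{\left(-226\right) \frac{1}{-3465}} + \frac{1061}{3466} = \frac{36 + 18 \left(-66\right)}{\left(-226\right) \frac{1}{-3465}} + \frac{1061}{3466} = \frac{36 - 1188}{\left(-226\right) \left(- \frac{1}{3465}\right)} + 1061 \cdot \frac{1}{3466} = - \frac{1152}{\frac{226}{3465}} + \frac{1061}{3466} = \left(-1152\right) \frac{3465}{226} + \frac{1061}{3466} = - \frac{1995840}{113} + \frac{1061}{3466} = - \frac{6917461547}{391658}$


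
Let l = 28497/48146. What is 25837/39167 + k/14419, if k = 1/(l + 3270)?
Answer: 8380419671600719/12704102129750463 ≈ 0.65966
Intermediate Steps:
l = 4071/6878 (l = 28497*(1/48146) = 4071/6878 ≈ 0.59189)
k = 6878/22495131 (k = 1/(4071/6878 + 3270) = 1/(22495131/6878) = 6878/22495131 ≈ 0.00030576)
25837/39167 + k/14419 = 25837/39167 + (6878/22495131)/14419 = 25837*(1/39167) + (6878/22495131)*(1/14419) = 25837/39167 + 6878/324357293889 = 8380419671600719/12704102129750463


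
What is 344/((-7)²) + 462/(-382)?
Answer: 54385/9359 ≈ 5.8110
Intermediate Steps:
344/((-7)²) + 462/(-382) = 344/49 + 462*(-1/382) = 344*(1/49) - 231/191 = 344/49 - 231/191 = 54385/9359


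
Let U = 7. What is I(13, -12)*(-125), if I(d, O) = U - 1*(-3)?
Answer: -1250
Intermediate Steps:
I(d, O) = 10 (I(d, O) = 7 - 1*(-3) = 7 + 3 = 10)
I(13, -12)*(-125) = 10*(-125) = -1250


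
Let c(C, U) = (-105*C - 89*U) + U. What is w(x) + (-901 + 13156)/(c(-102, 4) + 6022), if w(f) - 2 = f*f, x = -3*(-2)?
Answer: 42313/1092 ≈ 38.748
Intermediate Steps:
c(C, U) = -105*C - 88*U
x = 6
w(f) = 2 + f² (w(f) = 2 + f*f = 2 + f²)
w(x) + (-901 + 13156)/(c(-102, 4) + 6022) = (2 + 6²) + (-901 + 13156)/((-105*(-102) - 88*4) + 6022) = (2 + 36) + 12255/((10710 - 352) + 6022) = 38 + 12255/(10358 + 6022) = 38 + 12255/16380 = 38 + 12255*(1/16380) = 38 + 817/1092 = 42313/1092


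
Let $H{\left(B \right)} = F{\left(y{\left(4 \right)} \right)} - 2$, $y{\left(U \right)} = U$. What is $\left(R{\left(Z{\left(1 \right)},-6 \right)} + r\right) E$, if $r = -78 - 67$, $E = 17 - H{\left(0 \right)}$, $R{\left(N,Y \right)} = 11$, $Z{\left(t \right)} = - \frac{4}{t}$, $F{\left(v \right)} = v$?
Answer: $-2010$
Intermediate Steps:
$H{\left(B \right)} = 2$ ($H{\left(B \right)} = 4 - 2 = 2$)
$E = 15$ ($E = 17 - 2 = 15$)
$r = -145$
$\left(R{\left(Z{\left(1 \right)},-6 \right)} + r\right) E = \left(11 - 145\right) 15 = \left(-134\right) 15 = -2010$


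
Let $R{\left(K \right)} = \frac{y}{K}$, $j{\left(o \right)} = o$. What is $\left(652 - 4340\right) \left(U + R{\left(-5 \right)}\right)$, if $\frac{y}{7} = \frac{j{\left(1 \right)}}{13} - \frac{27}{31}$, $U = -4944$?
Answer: $\frac{7346436992}{403} \approx 1.8229 \cdot 10^{7}$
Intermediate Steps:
$y = - \frac{2240}{403}$ ($y = 7 \left(1 \cdot \frac{1}{13} - \frac{27}{31}\right) = 7 \left(\frac{1}{13} - \frac{27}{31}\right) = 7 \left(- \frac{320}{403}\right) = - \frac{2240}{403} \approx -5.5583$)
$R{\left(K \right)} = - \frac{2240}{403 K}$
$\left(652 - 4340\right) \left(U + R{\left(-5 \right)}\right) = \left(652 - 4340\right) \left(-4944 - \frac{2240}{403 \left(-5\right)}\right) = - 3688 \left(-4944 - - \frac{448}{403}\right) = - 3688 \left(-4944 + \frac{448}{403}\right) = \left(-3688\right) \left(- \frac{1991984}{403}\right) = \frac{7346436992}{403}$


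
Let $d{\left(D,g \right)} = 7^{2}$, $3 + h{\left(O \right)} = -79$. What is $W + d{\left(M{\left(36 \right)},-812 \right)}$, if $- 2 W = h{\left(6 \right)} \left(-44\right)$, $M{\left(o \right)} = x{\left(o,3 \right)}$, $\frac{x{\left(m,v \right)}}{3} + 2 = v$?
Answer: $-1755$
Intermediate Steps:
$x{\left(m,v \right)} = -6 + 3 v$
$M{\left(o \right)} = 3$ ($M{\left(o \right)} = -6 + 3 \cdot 3 = -6 + 9 = 3$)
$h{\left(O \right)} = -82$ ($h{\left(O \right)} = -3 - 79 = -82$)
$d{\left(D,g \right)} = 49$
$W = -1804$ ($W = - \frac{\left(-82\right) \left(-44\right)}{2} = \left(- \frac{1}{2}\right) 3608 = -1804$)
$W + d{\left(M{\left(36 \right)},-812 \right)} = -1804 + 49 = -1755$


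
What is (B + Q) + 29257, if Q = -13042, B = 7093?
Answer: 23308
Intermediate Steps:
(B + Q) + 29257 = (7093 - 13042) + 29257 = -5949 + 29257 = 23308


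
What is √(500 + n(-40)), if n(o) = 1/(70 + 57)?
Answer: √8064627/127 ≈ 22.361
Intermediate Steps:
n(o) = 1/127
√(500 + n(-40)) = √(500 + 1/127) = √(63501/127) = √8064627/127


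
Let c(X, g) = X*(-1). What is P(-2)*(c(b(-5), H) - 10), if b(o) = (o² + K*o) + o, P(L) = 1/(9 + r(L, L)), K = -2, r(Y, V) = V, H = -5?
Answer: -40/7 ≈ -5.7143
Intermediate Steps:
P(L) = 1/(9 + L)
b(o) = o² - o (b(o) = (o² - 2*o) + o = o² - o)
c(X, g) = -X
P(-2)*(c(b(-5), H) - 10) = (-(-5)*(-1 - 5) - 10)/(9 - 2) = (-(-5)*(-6) - 10)/7 = (-1*30 - 10)/7 = (-30 - 10)/7 = (⅐)*(-40) = -40/7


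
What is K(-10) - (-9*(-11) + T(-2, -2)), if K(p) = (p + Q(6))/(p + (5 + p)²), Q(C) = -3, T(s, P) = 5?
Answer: -1573/15 ≈ -104.87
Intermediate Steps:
K(p) = (-3 + p)/(p + (5 + p)²) (K(p) = (p - 3)/(p + (5 + p)²) = (-3 + p)/(p + (5 + p)²))
K(-10) - (-9*(-11) + T(-2, -2)) = (-3 - 10)/(-10 + (5 - 10)²) - (-9*(-11) + 5) = -13/(-10 + (-5)²) - (99 + 5) = -13/(-10 + 25) - 1*104 = -13/15 - 104 = -1573/15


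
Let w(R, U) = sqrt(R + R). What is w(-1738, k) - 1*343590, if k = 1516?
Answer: -343590 + 2*I*sqrt(869) ≈ -3.4359e+5 + 58.958*I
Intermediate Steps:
w(R, U) = sqrt(2)*sqrt(R) (w(R, U) = sqrt(2*R) = sqrt(2)*sqrt(R))
w(-1738, k) - 1*343590 = sqrt(2)*sqrt(-1738) - 1*343590 = sqrt(2)*(I*sqrt(1738)) - 343590 = 2*I*sqrt(869) - 343590 = -343590 + 2*I*sqrt(869)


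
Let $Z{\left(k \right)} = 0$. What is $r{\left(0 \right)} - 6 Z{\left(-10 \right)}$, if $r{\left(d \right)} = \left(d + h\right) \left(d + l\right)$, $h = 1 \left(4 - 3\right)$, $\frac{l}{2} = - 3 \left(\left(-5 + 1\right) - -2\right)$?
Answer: $12$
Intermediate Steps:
$l = 12$ ($l = 2 \left(- 3 \left(\left(-5 + 1\right) - -2\right)\right) = 2 \left(- 3 \left(-4 + 2\right)\right) = 2 \left(\left(-3\right) \left(-2\right)\right) = 2 \cdot 6 = 12$)
$h = 1$ ($h = 1 \cdot 1 = 1$)
$r{\left(d \right)} = \left(1 + d\right) \left(12 + d\right)$ ($r{\left(d \right)} = \left(d + 1\right) \left(d + 12\right) = \left(1 + d\right) \left(12 + d\right)$)
$r{\left(0 \right)} - 6 Z{\left(-10 \right)} = \left(12 + 0^{2} + 13 \cdot 0\right) - 0 = \left(12 + 0 + 0\right) + 0 = 12 + 0 = 12$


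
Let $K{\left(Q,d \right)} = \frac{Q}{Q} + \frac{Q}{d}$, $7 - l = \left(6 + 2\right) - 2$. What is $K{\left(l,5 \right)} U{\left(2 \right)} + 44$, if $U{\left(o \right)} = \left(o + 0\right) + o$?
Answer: $\frac{244}{5} \approx 48.8$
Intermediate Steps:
$U{\left(o \right)} = 2 o$ ($U{\left(o \right)} = o + o = 2 o$)
$l = 1$ ($l = 7 - \left(\left(6 + 2\right) - 2\right) = 7 - \left(8 - 2\right) = 7 - 6 = 1$)
$K{\left(Q,d \right)} = 1 + \frac{Q}{d}$
$K{\left(l,5 \right)} U{\left(2 \right)} + 44 = \frac{1 + 5}{5} \cdot 2 \cdot 2 + 44 = \frac{1}{5} \cdot 6 \cdot 4 + 44 = \frac{6}{5} \cdot 4 + 44 = \frac{24}{5} + 44 = \frac{244}{5}$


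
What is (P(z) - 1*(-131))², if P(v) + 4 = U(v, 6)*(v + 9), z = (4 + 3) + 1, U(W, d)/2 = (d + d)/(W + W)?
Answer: 93025/4 ≈ 23256.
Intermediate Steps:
U(W, d) = 2*d/W (U(W, d) = 2*((d + d)/(W + W)) = 2*((2*d)/((2*W))) = 2*((2*d)*(1/(2*W))) = 2*(d/W) = 2*d/W)
z = 8 (z = 7 + 1 = 8)
P(v) = -4 + 12*(9 + v)/v (P(v) = -4 + (2*6/v)*(v + 9) = -4 + (12/v)*(9 + v) = -4 + 12*(9 + v)/v)
(P(z) - 1*(-131))² = ((8 + 108/8) - 1*(-131))² = ((8 + 108*(⅛)) + 131)² = ((8 + 27/2) + 131)² = (43/2 + 131)² = (305/2)² = 93025/4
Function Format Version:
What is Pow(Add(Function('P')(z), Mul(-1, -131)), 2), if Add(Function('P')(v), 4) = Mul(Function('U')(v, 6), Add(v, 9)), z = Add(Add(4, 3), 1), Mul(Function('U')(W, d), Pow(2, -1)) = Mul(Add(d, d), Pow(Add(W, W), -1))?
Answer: Rational(93025, 4) ≈ 23256.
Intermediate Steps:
Function('U')(W, d) = Mul(2, d, Pow(W, -1)) (Function('U')(W, d) = Mul(2, Mul(Add(d, d), Pow(Add(W, W), -1))) = Mul(2, Mul(Mul(2, d), Pow(Mul(2, W), -1))) = Mul(2, Mul(Mul(2, d), Mul(Rational(1, 2), Pow(W, -1)))) = Mul(2, Mul(d, Pow(W, -1))) = Mul(2, d, Pow(W, -1)))
z = 8 (z = Add(7, 1) = 8)
Function('P')(v) = Add(-4, Mul(12, Pow(v, -1), Add(9, v))) (Function('P')(v) = Add(-4, Mul(Mul(2, 6, Pow(v, -1)), Add(v, 9))) = Add(-4, Mul(Mul(12, Pow(v, -1)), Add(9, v))) = Add(-4, Mul(12, Pow(v, -1), Add(9, v))))
Pow(Add(Function('P')(z), Mul(-1, -131)), 2) = Pow(Add(Add(8, Mul(108, Pow(8, -1))), Mul(-1, -131)), 2) = Pow(Add(Add(8, Mul(108, Rational(1, 8))), 131), 2) = Pow(Add(Add(8, Rational(27, 2)), 131), 2) = Pow(Add(Rational(43, 2), 131), 2) = Pow(Rational(305, 2), 2) = Rational(93025, 4)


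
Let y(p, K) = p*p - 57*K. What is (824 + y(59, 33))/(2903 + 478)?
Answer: 808/1127 ≈ 0.71695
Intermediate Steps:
y(p, K) = p² - 57*K
(824 + y(59, 33))/(2903 + 478) = (824 + (59² - 57*33))/(2903 + 478) = (824 + (3481 - 1881))/3381 = (824 + 1600)*(1/3381) = 2424*(1/3381) = 808/1127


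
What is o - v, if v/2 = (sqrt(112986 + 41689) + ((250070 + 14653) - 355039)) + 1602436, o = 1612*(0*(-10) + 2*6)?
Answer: -3004896 - 10*sqrt(6187) ≈ -3.0057e+6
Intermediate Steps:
o = 19344 (o = 1612*(0 + 12) = 1612*12 = 19344)
v = 3024240 + 10*sqrt(6187) (v = 2*((sqrt(112986 + 41689) + ((250070 + 14653) - 355039)) + 1602436) = 2*((sqrt(154675) + (264723 - 355039)) + 1602436) = 2*((5*sqrt(6187) - 90316) + 1602436) = 2*((-90316 + 5*sqrt(6187)) + 1602436) = 2*(1512120 + 5*sqrt(6187)) = 3024240 + 10*sqrt(6187) ≈ 3.0250e+6)
o - v = 19344 - (3024240 + 10*sqrt(6187)) = 19344 + (-3024240 - 10*sqrt(6187)) = -3004896 - 10*sqrt(6187)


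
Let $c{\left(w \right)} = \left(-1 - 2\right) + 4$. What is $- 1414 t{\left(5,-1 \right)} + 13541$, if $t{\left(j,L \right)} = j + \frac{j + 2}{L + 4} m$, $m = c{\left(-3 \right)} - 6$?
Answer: $\frac{68903}{3} \approx 22968.0$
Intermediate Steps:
$c{\left(w \right)} = 1$ ($c{\left(w \right)} = -3 + 4 = 1$)
$m = -5$ ($m = 1 - 6 = -5$)
$t{\left(j,L \right)} = j - \frac{5 \left(2 + j\right)}{4 + L}$ ($t{\left(j,L \right)} = j + \frac{j + 2}{L + 4} \left(-5\right) = j + \frac{2 + j}{4 + L} \left(-5\right) = j - \frac{5 \left(2 + j\right)}{4 + L}$)
$- 1414 t{\left(5,-1 \right)} + 13541 = - 1414 \frac{-10 - 5 - 5}{4 - 1} + 13541 = - 1414 \frac{-10 - 5 - 5}{3} + 13541 = - 1414 \cdot \frac{1}{3} \left(-20\right) + 13541 = \left(-1414\right) \left(- \frac{20}{3}\right) + 13541 = \frac{28280}{3} + 13541 = \frac{68903}{3}$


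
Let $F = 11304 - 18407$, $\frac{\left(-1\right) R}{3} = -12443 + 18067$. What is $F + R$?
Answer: $-23975$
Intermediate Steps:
$R = -16872$ ($R = - 3 \left(-12443 + 18067\right) = \left(-3\right) 5624 = -16872$)
$F = -7103$ ($F = 11304 - 18407 = -7103$)
$F + R = -7103 - 16872 = -23975$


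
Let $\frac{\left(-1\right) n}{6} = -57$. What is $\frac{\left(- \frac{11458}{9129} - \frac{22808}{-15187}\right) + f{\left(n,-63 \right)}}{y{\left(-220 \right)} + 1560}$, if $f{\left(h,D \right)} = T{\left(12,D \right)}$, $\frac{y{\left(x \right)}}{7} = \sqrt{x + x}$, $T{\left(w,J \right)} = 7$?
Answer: $\frac{768297283}{166857154267} - \frac{413698537 i \sqrt{110}}{10011429256020} \approx 0.0046045 - 0.0004334 i$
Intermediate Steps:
$n = 342$ ($n = \left(-6\right) \left(-57\right) = 342$)
$y{\left(x \right)} = 7 \sqrt{2} \sqrt{x}$ ($y{\left(x \right)} = 7 \sqrt{x + x} = 7 \sqrt{2 x} = 7 \sqrt{2} \sqrt{x}$)
$f{\left(h,D \right)} = 7$
$\frac{\left(- \frac{11458}{9129} - \frac{22808}{-15187}\right) + f{\left(n,-63 \right)}}{y{\left(-220 \right)} + 1560} = \frac{\left(- \frac{11458}{9129} - \frac{22808}{-15187}\right) + 7}{7 \sqrt{2} \sqrt{-220} + 1560} = \frac{\left(\left(-11458\right) \frac{1}{9129} - - \frac{22808}{15187}\right) + 7}{7 \sqrt{2} \cdot 2 i \sqrt{55} + 1560} = \frac{\left(- \frac{674}{537} + \frac{22808}{15187}\right) + 7}{14 i \sqrt{110} + 1560} = \frac{\frac{2011858}{8155419} + 7}{1560 + 14 i \sqrt{110}} = \frac{59099791}{8155419 \left(1560 + 14 i \sqrt{110}\right)}$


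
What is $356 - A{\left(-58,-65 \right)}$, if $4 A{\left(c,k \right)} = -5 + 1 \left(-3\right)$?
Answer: $358$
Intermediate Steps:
$A{\left(c,k \right)} = -2$ ($A{\left(c,k \right)} = \frac{-5 + 1 \left(-3\right)}{4} = \frac{-5 - 3}{4} = \frac{1}{4} \left(-8\right) = -2$)
$356 - A{\left(-58,-65 \right)} = 356 - -2 = 356 + 2 = 358$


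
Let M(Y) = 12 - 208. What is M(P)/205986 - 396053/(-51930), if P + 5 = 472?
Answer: 13595199163/1782808830 ≈ 7.6257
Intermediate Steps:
P = 467 (P = -5 + 472 = 467)
M(Y) = -196
M(P)/205986 - 396053/(-51930) = -196/205986 - 396053/(-51930) = -196*1/205986 - 396053*(-1/51930) = -98/102993 + 396053/51930 = 13595199163/1782808830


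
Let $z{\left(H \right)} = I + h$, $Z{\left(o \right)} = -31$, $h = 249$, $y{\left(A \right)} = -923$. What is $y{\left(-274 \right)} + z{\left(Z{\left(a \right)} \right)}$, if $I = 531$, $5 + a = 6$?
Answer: $-143$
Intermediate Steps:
$a = 1$ ($a = -5 + 6 = 1$)
$z{\left(H \right)} = 780$ ($z{\left(H \right)} = 531 + 249 = 780$)
$y{\left(-274 \right)} + z{\left(Z{\left(a \right)} \right)} = -923 + 780 = -143$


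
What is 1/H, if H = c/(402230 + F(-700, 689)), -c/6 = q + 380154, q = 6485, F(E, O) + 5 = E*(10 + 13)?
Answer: -386125/2319834 ≈ -0.16645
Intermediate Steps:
F(E, O) = -5 + 23*E (F(E, O) = -5 + E*(10 + 13) = -5 + E*23 = -5 + 23*E)
c = -2319834 (c = -6*(6485 + 380154) = -6*386639 = -2319834)
H = -2319834/386125 (H = -2319834/(402230 + (-5 + 23*(-700))) = -2319834/(402230 + (-5 - 16100)) = -2319834/(402230 - 16105) = -2319834/386125 ≈ -6.0080)
1/H = 1/(-2319834/386125) = -386125/2319834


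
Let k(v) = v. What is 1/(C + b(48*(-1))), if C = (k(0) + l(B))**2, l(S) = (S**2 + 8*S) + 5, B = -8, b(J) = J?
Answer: -1/23 ≈ -0.043478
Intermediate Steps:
l(S) = 5 + S**2 + 8*S
C = 25 (C = (0 + (5 + (-8)**2 + 8*(-8)))**2 = (0 + (5 + 64 - 64))**2 = (0 + 5)**2 = 5**2 = 25)
1/(C + b(48*(-1))) = 1/(25 + 48*(-1)) = 1/(25 - 48) = 1/(-23) = -1/23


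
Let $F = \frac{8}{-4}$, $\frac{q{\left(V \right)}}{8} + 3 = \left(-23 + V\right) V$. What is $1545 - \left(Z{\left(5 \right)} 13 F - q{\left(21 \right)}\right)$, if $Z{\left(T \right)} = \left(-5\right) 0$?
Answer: $1185$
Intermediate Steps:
$Z{\left(T \right)} = 0$
$q{\left(V \right)} = -24 + 8 V \left(-23 + V\right)$ ($q{\left(V \right)} = -24 + 8 \left(-23 + V\right) V = -24 + 8 V \left(-23 + V\right)$)
$F = -2$ ($F = 8 \left(- \frac{1}{4}\right) = -2$)
$1545 - \left(Z{\left(5 \right)} 13 F - q{\left(21 \right)}\right) = 1545 - \left(0 \cdot 13 \left(-2\right) - \left(-24 - 3864 + 8 \cdot 21^{2}\right)\right) = 1545 - \left(0 \left(-2\right) - \left(-24 - 3864 + 8 \cdot 441\right)\right) = 1545 - \left(0 - \left(-24 - 3864 + 3528\right)\right) = 1545 - \left(0 - -360\right) = 1545 - \left(0 + 360\right) = 1545 - 360 = 1185$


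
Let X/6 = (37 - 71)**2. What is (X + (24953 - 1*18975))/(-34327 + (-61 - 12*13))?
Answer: -6457/17272 ≈ -0.37384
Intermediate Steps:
X = 6936 (X = 6*(37 - 71)**2 = 6*(-34)**2 = 6*1156 = 6936)
(X + (24953 - 1*18975))/(-34327 + (-61 - 12*13)) = (6936 + (24953 - 1*18975))/(-34327 + (-61 - 12*13)) = (6936 + (24953 - 18975))/(-34327 + (-61 - 156)) = (6936 + 5978)/(-34327 - 217) = 12914/(-34544) = 12914*(-1/34544) = -6457/17272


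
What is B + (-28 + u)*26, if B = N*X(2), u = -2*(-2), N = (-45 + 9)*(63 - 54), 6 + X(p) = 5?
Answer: -300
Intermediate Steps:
X(p) = -1 (X(p) = -6 + 5 = -1)
N = -324 (N = -36*9 = -324)
u = 4
B = 324 (B = -324*(-1) = 324)
B + (-28 + u)*26 = 324 + (-28 + 4)*26 = 324 - 24*26 = 324 - 624 = -300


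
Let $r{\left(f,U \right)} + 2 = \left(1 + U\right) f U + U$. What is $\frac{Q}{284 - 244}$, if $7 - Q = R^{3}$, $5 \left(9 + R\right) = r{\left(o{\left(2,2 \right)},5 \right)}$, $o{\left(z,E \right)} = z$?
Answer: $- \frac{4957}{5000} \approx -0.9914$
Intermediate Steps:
$r{\left(f,U \right)} = -2 + U + U f \left(1 + U\right)$ ($r{\left(f,U \right)} = -2 + \left(\left(1 + U\right) f U + U\right) = -2 + \left(f \left(1 + U\right) U + U\right) = -2 + \left(U f \left(1 + U\right) + U\right) = -2 + \left(U + U f \left(1 + U\right)\right) = -2 + U + U f \left(1 + U\right)$)
$R = \frac{18}{5}$ ($R = -9 + \frac{-2 + 5 + 5 \cdot 2 + 2 \cdot 5^{2}}{5} = -9 + \frac{-2 + 5 + 10 + 2 \cdot 25}{5} = -9 + \frac{-2 + 5 + 10 + 50}{5} = -9 + \frac{1}{5} \cdot 63 = -9 + \frac{63}{5} = \frac{18}{5} \approx 3.6$)
$Q = - \frac{4957}{125}$ ($Q = 7 - \left(\frac{18}{5}\right)^{3} = 7 - \frac{5832}{125} = - \frac{4957}{125} \approx -39.656$)
$\frac{Q}{284 - 244} = \frac{1}{284 - 244} \left(- \frac{4957}{125}\right) = \frac{1}{40} \left(- \frac{4957}{125}\right) = - \frac{4957}{5000}$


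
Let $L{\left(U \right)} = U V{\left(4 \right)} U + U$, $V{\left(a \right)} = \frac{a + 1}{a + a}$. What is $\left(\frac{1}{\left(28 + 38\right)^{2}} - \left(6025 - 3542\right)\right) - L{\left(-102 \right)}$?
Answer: $- \frac{38696525}{4356} \approx -8883.5$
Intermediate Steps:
$V{\left(a \right)} = \frac{1 + a}{2 a}$
$L{\left(U \right)} = U + \frac{5 U^{2}}{8}$ ($L{\left(U \right)} = U \frac{1 + 4}{2 \cdot 4} U + U = U \frac{1}{2} \cdot \frac{1}{4} \cdot 5 U + U = U \frac{5}{8} U + U = \frac{5 U}{8} U + U = \frac{5 U^{2}}{8} + U = U + \frac{5 U^{2}}{8}$)
$\left(\frac{1}{\left(28 + 38\right)^{2}} - \left(6025 - 3542\right)\right) - L{\left(-102 \right)} = \left(\frac{1}{\left(28 + 38\right)^{2}} - \left(6025 - 3542\right)\right) - \frac{1}{8} \left(-102\right) \left(8 + 5 \left(-102\right)\right) = \left(\frac{1}{66^{2}} - \left(6025 - 3542\right)\right) - \frac{1}{8} \left(-102\right) \left(8 - 510\right) = \left(\frac{1}{4356} - 2483\right) - \frac{1}{8} \left(-102\right) \left(-502\right) = \left(\frac{1}{4356} - 2483\right) - \frac{12801}{2} = - \frac{10815947}{4356} - \frac{12801}{2} = - \frac{38696525}{4356}$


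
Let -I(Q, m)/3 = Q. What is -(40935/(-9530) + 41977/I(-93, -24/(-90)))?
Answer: -77723989/531774 ≈ -146.16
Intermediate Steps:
I(Q, m) = -3*Q
-(40935/(-9530) + 41977/I(-93, -24/(-90))) = -(40935/(-9530) + 41977/((-3*(-93)))) = -(40935*(-1/9530) + 41977/279) = -(-8187/1906 + 41977*(1/279)) = -(-8187/1906 + 41977/279) = -1*77723989/531774 = -77723989/531774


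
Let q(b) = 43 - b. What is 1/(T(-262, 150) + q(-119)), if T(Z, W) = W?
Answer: 1/312 ≈ 0.0032051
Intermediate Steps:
1/(T(-262, 150) + q(-119)) = 1/(150 + (43 - 1*(-119))) = 1/(150 + (43 + 119)) = 1/(150 + 162) = 1/312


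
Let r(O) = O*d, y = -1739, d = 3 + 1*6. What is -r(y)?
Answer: 15651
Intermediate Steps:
d = 9 (d = 3 + 6 = 9)
r(O) = 9*O (r(O) = O*9 = 9*O)
-r(y) = -9*(-1739) = -1*(-15651) = 15651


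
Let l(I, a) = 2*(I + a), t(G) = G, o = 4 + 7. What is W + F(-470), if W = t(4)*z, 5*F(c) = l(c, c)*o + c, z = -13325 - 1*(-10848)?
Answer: -14138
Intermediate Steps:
z = -2477 (z = -13325 + 10848 = -2477)
o = 11
l(I, a) = 2*I + 2*a
F(c) = 9*c (F(c) = ((2*c + 2*c)*11 + c)/5 = ((4*c)*11 + c)/5 = (44*c + c)/5 = (45*c)/5 = 9*c)
W = -9908 (W = 4*(-2477) = -9908)
W + F(-470) = -9908 + 9*(-470) = -9908 - 4230 = -14138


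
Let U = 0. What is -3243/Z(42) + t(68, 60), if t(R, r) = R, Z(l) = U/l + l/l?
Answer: -3175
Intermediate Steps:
Z(l) = 1 (Z(l) = 0/l + l/l = 0 + 1 = 1)
-3243/Z(42) + t(68, 60) = -3243/1 + 68 = -3243*1 + 68 = -3243 + 68 = -3175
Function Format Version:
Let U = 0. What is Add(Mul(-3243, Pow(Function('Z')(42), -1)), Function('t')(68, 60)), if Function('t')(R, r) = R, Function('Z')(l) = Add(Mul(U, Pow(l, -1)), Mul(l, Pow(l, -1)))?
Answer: -3175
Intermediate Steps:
Function('Z')(l) = 1 (Function('Z')(l) = Add(Mul(0, Pow(l, -1)), Mul(l, Pow(l, -1))) = Add(0, 1) = 1)
Add(Mul(-3243, Pow(Function('Z')(42), -1)), Function('t')(68, 60)) = Add(Mul(-3243, Pow(1, -1)), 68) = Add(Mul(-3243, 1), 68) = Add(-3243, 68) = -3175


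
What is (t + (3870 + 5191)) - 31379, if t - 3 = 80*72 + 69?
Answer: -16486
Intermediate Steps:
t = 5832 (t = 3 + (80*72 + 69) = 3 + (5760 + 69) = 3 + 5829 = 5832)
(t + (3870 + 5191)) - 31379 = (5832 + (3870 + 5191)) - 31379 = (5832 + 9061) - 31379 = 14893 - 31379 = -16486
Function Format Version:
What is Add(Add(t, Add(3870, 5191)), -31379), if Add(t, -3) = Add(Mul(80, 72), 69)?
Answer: -16486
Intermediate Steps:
t = 5832 (t = Add(3, Add(Mul(80, 72), 69)) = Add(3, Add(5760, 69)) = Add(3, 5829) = 5832)
Add(Add(t, Add(3870, 5191)), -31379) = Add(Add(5832, Add(3870, 5191)), -31379) = Add(Add(5832, 9061), -31379) = Add(14893, -31379) = -16486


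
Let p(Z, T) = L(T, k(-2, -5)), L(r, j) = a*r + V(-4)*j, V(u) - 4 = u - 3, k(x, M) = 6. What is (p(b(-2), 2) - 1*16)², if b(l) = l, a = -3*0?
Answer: 1156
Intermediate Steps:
V(u) = 1 + u (V(u) = 4 + (u - 3) = 4 + (-3 + u) = 1 + u)
a = 0
L(r, j) = -3*j (L(r, j) = 0*r + (1 - 4)*j = 0 - 3*j = -3*j)
p(Z, T) = -18 (p(Z, T) = -3*6 = -18)
(p(b(-2), 2) - 1*16)² = (-18 - 1*16)² = (-18 - 16)² = (-34)² = 1156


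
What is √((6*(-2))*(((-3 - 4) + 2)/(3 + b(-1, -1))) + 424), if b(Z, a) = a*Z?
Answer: √439 ≈ 20.952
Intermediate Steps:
b(Z, a) = Z*a
√((6*(-2))*(((-3 - 4) + 2)/(3 + b(-1, -1))) + 424) = √((6*(-2))*(((-3 - 4) + 2)/(3 - 1*(-1))) + 424) = √(-12*(-7 + 2)/(3 + 1) + 424) = √(-(-60)/4 + 424) = √(-12*(-5/4) + 424) = √(15 + 424) = √439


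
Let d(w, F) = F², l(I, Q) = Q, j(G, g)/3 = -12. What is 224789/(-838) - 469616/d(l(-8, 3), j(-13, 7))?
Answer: -42804047/67878 ≈ -630.60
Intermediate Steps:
j(G, g) = -36 (j(G, g) = 3*(-12) = -36)
224789/(-838) - 469616/d(l(-8, 3), j(-13, 7)) = 224789/(-838) - 469616/((-36)²) = 224789*(-1/838) - 469616/1296 = -224789/838 - 469616*1/1296 = -224789/838 - 29351/81 = -42804047/67878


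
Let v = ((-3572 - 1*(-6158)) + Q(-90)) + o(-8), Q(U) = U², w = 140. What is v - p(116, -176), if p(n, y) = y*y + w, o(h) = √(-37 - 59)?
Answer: -20430 + 4*I*√6 ≈ -20430.0 + 9.798*I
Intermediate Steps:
o(h) = 4*I*√6 (o(h) = √(-96) = 4*I*√6)
p(n, y) = 140 + y² (p(n, y) = y*y + 140 = y² + 140 = 140 + y²)
v = 10686 + 4*I*√6 (v = ((-3572 - 1*(-6158)) + (-90)²) + 4*I*√6 = ((-3572 + 6158) + 8100) + 4*I*√6 = (2586 + 8100) + 4*I*√6 = 10686 + 4*I*√6 ≈ 10686.0 + 9.798*I)
v - p(116, -176) = (10686 + 4*I*√6) - (140 + (-176)²) = (10686 + 4*I*√6) - (140 + 30976) = (10686 + 4*I*√6) - 1*31116 = (10686 + 4*I*√6) - 31116 = -20430 + 4*I*√6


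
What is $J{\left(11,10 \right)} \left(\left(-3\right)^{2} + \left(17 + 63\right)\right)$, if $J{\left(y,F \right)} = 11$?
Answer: $979$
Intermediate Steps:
$J{\left(11,10 \right)} \left(\left(-3\right)^{2} + \left(17 + 63\right)\right) = 11 \left(\left(-3\right)^{2} + \left(17 + 63\right)\right) = 11 \left(9 + 80\right) = 11 \cdot 89 = 979$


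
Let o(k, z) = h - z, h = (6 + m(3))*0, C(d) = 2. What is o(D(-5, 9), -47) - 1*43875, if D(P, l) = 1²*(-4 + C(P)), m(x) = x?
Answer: -43828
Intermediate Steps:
D(P, l) = -2 (D(P, l) = 1²*(-4 + 2) = 1*(-2) = -2)
h = 0 (h = (6 + 3)*0 = 9*0 = 0)
o(k, z) = -z (o(k, z) = 0 - z = -z)
o(D(-5, 9), -47) - 1*43875 = -1*(-47) - 1*43875 = 47 - 43875 = -43828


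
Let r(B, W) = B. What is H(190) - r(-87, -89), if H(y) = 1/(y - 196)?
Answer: 521/6 ≈ 86.833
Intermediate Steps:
H(y) = 1/(-196 + y)
H(190) - r(-87, -89) = 1/(-196 + 190) - 1*(-87) = 1/(-6) + 87 = -⅙ + 87 = 521/6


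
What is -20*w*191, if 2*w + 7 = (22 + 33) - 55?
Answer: 13370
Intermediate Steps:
w = -7/2 (w = -7/2 + ((22 + 33) - 55)/2 = -7/2 + (55 - 55)/2 = -7/2 + (½)*0 = -7/2 + 0 = -7/2 ≈ -3.5000)
-20*w*191 = -20*(-7/2)*191 = 70*191 = 13370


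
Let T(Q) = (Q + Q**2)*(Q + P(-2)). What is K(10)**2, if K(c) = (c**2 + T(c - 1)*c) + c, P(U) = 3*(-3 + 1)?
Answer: 7896100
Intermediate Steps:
P(U) = -6 (P(U) = 3*(-2) = -6)
T(Q) = (-6 + Q)*(Q + Q**2) (T(Q) = (Q + Q**2)*(Q - 6) = (Q + Q**2)*(-6 + Q) = (-6 + Q)*(Q + Q**2))
K(c) = c + c**2 + c*(-1 + c)*(-1 + (-1 + c)**2 - 5*c) (K(c) = (c**2 + ((c - 1)*(-6 + (c - 1)**2 - 5*(c - 1)))*c) + c = (c**2 + ((-1 + c)*(-6 + (-1 + c)**2 - 5*(-1 + c)))*c) + c = (c**2 + ((-1 + c)*(-6 + (-1 + c)**2 + (5 - 5*c)))*c) + c = (c**2 + ((-1 + c)*(-1 + (-1 + c)**2 - 5*c))*c) + c = (c**2 + c*(-1 + c)*(-1 + (-1 + c)**2 - 5*c)) + c = c + c**2 + c*(-1 + c)*(-1 + (-1 + c)**2 - 5*c))
K(10)**2 = (10*(1 + 10**3 - 8*10**2 + 8*10))**2 = (10*(1 + 1000 - 8*100 + 80))**2 = (10*(1 + 1000 - 800 + 80))**2 = (10*281)**2 = 2810**2 = 7896100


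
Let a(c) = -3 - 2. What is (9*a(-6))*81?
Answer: -3645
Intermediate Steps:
a(c) = -5
(9*a(-6))*81 = (9*(-5))*81 = -45*81 = -3645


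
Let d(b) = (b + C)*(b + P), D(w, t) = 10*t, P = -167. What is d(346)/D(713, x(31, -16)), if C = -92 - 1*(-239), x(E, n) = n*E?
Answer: -88247/4960 ≈ -17.792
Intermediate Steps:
x(E, n) = E*n
C = 147 (C = -92 + 239 = 147)
d(b) = (-167 + b)*(147 + b) (d(b) = (b + 147)*(b - 167) = (147 + b)*(-167 + b) = (-167 + b)*(147 + b))
d(346)/D(713, x(31, -16)) = (-24549 + 346**2 - 20*346)/((10*(31*(-16)))) = (-24549 + 119716 - 6920)/((10*(-496))) = 88247/(-4960) = 88247*(-1/4960) = -88247/4960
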